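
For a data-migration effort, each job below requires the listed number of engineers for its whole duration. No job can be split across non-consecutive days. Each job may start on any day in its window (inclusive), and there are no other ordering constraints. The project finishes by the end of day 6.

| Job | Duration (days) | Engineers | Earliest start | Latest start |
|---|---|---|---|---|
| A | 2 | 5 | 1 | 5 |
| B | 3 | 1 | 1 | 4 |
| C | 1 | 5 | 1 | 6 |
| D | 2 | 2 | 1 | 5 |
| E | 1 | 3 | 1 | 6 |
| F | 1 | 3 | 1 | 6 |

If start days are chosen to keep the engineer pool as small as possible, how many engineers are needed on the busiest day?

Early-start (A@1, B@1, C@1, D@1, E@1, F@1) gives peak 19: d1:19  d2:8  d3:1  d4:0  d5:0  d6:0.
Shift C→3, D→4, E→4, F→5.
Schedule A@1, B@1, C@3, D@4, E@4, F@5: d1:6  d2:6  d3:6  d4:5  d5:5  d6:0 — peak 6.

6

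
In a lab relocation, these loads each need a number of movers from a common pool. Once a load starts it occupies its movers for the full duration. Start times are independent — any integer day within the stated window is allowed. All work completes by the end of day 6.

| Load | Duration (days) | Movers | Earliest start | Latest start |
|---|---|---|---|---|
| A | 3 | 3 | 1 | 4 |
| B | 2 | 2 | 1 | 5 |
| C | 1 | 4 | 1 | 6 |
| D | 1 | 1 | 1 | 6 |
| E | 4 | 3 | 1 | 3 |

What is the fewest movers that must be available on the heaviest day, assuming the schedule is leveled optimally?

Early-start (A@1, B@1, C@1, D@1, E@1) gives peak 13: d1:13  d2:8  d3:6  d4:3  d5:0  d6:0.
Shift B→4, C→5, D→4.
Schedule A@1, B@4, C@5, D@4, E@1: d1:6  d2:6  d3:6  d4:6  d5:6  d6:0 — peak 6.

6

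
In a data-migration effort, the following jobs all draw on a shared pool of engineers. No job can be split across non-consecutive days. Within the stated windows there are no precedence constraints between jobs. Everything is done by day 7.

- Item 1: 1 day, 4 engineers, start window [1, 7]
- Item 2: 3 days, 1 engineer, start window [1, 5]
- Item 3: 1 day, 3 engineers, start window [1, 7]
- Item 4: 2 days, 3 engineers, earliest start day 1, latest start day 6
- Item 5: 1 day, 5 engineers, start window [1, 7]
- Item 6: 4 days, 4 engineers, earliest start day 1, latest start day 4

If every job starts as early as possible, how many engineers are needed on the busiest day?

20

Early-start schedule: Item 1@1, Item 2@1, Item 3@1, Item 4@1, Item 5@1, Item 6@1.
Load per day: day 1: 20, day 2: 8, day 3: 5, day 4: 4, day 5: 0, day 6: 0, day 7: 0.
Peak is 20.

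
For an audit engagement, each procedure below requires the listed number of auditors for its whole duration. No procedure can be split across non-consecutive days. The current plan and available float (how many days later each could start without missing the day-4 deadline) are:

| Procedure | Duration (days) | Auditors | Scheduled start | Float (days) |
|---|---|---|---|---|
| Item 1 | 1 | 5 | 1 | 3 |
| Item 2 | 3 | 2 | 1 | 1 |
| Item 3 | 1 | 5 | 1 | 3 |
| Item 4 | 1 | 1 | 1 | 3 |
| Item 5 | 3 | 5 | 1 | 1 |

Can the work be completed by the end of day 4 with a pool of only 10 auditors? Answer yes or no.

Schedule Item 1@1, Item 2@1, Item 3@4, Item 4@1, Item 5@2: d1:8  d2:7  d3:7  d4:10 — peak 10 ≤ 10.

yes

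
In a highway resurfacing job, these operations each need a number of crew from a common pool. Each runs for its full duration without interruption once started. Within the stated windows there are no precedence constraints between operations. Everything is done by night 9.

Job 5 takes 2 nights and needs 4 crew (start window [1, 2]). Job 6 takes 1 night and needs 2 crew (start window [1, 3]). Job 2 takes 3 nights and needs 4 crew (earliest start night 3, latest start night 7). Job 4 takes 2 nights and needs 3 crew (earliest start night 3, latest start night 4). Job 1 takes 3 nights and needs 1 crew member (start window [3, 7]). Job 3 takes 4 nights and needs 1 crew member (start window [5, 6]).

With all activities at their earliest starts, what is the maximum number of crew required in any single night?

Early-start schedule: Job 5@1, Job 6@1, Job 2@3, Job 4@3, Job 1@3, Job 3@5.
Load per night: night 1: 6, night 2: 4, night 3: 8, night 4: 8, night 5: 6, night 6: 1, night 7: 1, night 8: 1, night 9: 0.
Peak is 8.

8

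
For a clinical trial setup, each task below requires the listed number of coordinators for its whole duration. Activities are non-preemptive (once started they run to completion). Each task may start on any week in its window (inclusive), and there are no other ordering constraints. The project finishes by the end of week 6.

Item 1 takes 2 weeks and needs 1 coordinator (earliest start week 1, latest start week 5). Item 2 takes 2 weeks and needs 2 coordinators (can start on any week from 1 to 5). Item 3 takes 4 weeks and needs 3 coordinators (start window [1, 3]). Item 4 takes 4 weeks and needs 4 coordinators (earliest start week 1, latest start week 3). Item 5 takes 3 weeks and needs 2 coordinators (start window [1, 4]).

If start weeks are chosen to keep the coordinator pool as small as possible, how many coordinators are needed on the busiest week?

9

Early-start (Item 1@1, Item 2@1, Item 3@1, Item 4@1, Item 5@1) gives peak 12: w1:12  w2:12  w3:9  w4:7  w5:0  w6:0.
Shift Item 4→3.
Schedule Item 1@1, Item 2@1, Item 3@1, Item 4@3, Item 5@1: w1:8  w2:8  w3:9  w4:7  w5:4  w6:4 — peak 9.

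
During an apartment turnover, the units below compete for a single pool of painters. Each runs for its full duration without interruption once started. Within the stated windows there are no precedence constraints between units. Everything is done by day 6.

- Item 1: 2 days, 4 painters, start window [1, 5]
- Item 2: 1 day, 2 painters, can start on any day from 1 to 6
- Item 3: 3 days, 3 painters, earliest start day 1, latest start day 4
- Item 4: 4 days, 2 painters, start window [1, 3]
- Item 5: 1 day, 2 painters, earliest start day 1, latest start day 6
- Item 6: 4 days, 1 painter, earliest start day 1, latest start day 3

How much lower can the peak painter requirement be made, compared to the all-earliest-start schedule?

8

Early-start peak: d1:14  d2:10  d3:6  d4:3  d5:0  d6:0 ⇒ 14.
Leveled (Item 1@1, Item 2@1, Item 3@3, Item 4@2, Item 5@6, Item 6@3): d1:6  d2:6  d3:6  d4:6  d5:6  d6:3 ⇒ 6.
Reduction 14 − 6 = 8.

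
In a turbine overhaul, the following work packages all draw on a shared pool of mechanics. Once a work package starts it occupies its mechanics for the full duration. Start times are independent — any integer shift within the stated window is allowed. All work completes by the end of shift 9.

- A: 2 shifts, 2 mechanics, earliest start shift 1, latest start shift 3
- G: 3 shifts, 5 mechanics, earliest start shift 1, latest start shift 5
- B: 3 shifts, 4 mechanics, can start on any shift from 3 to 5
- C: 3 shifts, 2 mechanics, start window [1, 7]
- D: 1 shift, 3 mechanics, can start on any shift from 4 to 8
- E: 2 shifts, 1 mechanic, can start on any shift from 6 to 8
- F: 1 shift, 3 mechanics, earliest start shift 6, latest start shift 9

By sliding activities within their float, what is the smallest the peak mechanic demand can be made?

Early-start (A@1, G@1, B@3, C@1, D@4, E@6, F@6) gives peak 11: s1:9  s2:9  s3:11  s4:7  s5:4  s6:4  s7:1  s8:0  s9:0.
Shift B→4, C→3, D→6, E→7, F→7.
Schedule A@1, G@1, B@4, C@3, D@6, E@7, F@7: s1:7  s2:7  s3:7  s4:6  s5:6  s6:7  s7:4  s8:1  s9:0 — peak 7.

7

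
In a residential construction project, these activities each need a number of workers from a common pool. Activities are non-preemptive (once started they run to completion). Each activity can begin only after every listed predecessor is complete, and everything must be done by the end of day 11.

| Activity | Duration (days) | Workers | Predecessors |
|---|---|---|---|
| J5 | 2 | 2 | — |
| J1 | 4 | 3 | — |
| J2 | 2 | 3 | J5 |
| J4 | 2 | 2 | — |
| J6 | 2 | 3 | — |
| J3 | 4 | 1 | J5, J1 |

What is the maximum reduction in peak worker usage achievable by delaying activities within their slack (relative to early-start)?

6

Early-start peak: d1:10  d2:10  d3:6  d4:6  d5:1  d6:1  d7:1  d8:1  d9:0  d10:0  d11:0 ⇒ 10.
Leveled (J5@1, J1@3, J2@7, J4@1, J6@9, J3@7): d1:4  d2:4  d3:3  d4:3  d5:3  d6:3  d7:4  d8:4  d9:4  d10:4  d11:0 ⇒ 4.
Reduction 10 − 4 = 6.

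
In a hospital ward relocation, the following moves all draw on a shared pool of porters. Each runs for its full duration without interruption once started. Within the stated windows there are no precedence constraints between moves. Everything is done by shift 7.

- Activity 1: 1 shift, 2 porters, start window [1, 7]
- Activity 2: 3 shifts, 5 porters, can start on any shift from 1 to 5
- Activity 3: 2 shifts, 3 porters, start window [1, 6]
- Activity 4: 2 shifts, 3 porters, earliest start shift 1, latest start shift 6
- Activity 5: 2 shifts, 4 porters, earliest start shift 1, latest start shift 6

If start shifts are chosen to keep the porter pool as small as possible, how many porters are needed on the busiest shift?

Early-start (Activity 1@1, Activity 2@1, Activity 3@1, Activity 4@1, Activity 5@1) gives peak 17: s1:17  s2:15  s3:5  s4:0  s5:0  s6:0  s7:0.
Shift Activity 2→3, Activity 3→6, Activity 4→6.
Schedule Activity 1@1, Activity 2@3, Activity 3@6, Activity 4@6, Activity 5@1: s1:6  s2:4  s3:5  s4:5  s5:5  s6:6  s7:6 — peak 6.
Total porter-shifts = 37 over 7 shifts ⇒ peak ≥ ⌈37/7⌉ = 6, so 6 is optimal.

6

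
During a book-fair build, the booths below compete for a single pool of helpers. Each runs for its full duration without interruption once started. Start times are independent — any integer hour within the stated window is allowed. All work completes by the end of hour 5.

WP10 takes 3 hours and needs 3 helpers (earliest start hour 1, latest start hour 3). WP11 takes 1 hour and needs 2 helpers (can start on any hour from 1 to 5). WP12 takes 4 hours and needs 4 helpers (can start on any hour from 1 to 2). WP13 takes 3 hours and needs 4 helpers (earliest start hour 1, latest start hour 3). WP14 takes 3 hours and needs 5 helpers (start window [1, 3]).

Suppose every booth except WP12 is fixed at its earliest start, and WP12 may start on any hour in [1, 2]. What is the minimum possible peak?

WP12@1: h1:18  h2:16  h3:16  h4:4  h5:0 → peak 18
WP12@2: h1:14  h2:16  h3:16  h4:4  h5:4 → peak 16
Best is WP12@2, peak 16.

16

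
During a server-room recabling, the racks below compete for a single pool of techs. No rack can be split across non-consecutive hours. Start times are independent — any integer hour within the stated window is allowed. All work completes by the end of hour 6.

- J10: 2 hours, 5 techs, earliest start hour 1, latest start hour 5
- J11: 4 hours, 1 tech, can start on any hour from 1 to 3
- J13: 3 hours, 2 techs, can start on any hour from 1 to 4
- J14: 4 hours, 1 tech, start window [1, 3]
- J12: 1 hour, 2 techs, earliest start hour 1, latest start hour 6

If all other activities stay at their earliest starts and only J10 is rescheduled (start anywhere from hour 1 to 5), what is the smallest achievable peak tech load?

6

J10@1: h1:11  h2:9  h3:4  h4:2  h5:0  h6:0 → peak 11
J10@2: h1:6  h2:9  h3:9  h4:2  h5:0  h6:0 → peak 9
J10@3: h1:6  h2:4  h3:9  h4:7  h5:0  h6:0 → peak 9
J10@4: h1:6  h2:4  h3:4  h4:7  h5:5  h6:0 → peak 7
J10@5: h1:6  h2:4  h3:4  h4:2  h5:5  h6:5 → peak 6
Best is J10@5, peak 6.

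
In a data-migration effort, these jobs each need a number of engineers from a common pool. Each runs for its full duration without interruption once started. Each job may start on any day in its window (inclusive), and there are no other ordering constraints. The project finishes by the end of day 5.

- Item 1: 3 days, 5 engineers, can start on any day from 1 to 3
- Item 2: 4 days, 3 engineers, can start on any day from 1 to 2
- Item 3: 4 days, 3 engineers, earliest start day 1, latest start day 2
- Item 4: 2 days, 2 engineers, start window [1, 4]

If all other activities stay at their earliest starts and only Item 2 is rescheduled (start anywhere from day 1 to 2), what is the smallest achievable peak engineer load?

Item 2@1: d1:13  d2:13  d3:11  d4:6  d5:0 → peak 13
Item 2@2: d1:10  d2:13  d3:11  d4:6  d5:3 → peak 13
Best is Item 2@1, peak 13.

13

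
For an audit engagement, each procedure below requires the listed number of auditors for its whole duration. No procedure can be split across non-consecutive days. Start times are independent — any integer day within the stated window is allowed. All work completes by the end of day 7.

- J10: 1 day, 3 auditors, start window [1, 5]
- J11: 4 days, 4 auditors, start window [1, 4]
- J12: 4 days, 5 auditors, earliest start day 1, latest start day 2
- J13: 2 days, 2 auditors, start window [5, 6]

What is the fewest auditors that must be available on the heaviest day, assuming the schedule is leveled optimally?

9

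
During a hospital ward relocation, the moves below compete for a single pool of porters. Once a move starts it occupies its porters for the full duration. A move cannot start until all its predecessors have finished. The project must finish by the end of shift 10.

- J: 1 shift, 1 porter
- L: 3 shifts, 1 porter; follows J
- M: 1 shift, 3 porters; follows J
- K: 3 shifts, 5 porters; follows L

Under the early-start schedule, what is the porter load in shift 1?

1

At early start, shift 1 has: J.
Demand: 1 = 1.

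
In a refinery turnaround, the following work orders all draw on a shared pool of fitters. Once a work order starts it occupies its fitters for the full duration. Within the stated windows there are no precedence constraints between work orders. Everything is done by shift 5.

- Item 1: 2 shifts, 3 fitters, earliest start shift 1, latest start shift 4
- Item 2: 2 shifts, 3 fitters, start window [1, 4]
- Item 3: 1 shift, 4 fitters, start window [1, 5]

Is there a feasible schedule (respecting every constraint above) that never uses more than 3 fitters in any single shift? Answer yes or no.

no

Total fitter-shifts = 16; over 5 shifts the average is 16/5 > 3, so some shift must exceed 3.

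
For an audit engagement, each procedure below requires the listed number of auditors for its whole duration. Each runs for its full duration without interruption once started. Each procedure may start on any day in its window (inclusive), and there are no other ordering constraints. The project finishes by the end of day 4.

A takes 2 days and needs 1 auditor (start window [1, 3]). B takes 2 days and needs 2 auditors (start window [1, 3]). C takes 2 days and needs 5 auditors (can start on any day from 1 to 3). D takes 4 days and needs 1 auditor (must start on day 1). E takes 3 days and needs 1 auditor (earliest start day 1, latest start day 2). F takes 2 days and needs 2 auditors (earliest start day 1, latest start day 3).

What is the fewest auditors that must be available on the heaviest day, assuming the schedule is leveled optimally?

7

Early-start (A@1, B@1, C@1, D@1, E@1, F@1) gives peak 12: d1:12  d2:12  d3:2  d4:1.
Shift C→3.
Schedule A@1, B@1, C@3, D@1, E@1, F@1: d1:7  d2:7  d3:7  d4:6 — peak 7.
Total auditor-days = 27 over 4 days ⇒ peak ≥ ⌈27/4⌉ = 7, so 7 is optimal.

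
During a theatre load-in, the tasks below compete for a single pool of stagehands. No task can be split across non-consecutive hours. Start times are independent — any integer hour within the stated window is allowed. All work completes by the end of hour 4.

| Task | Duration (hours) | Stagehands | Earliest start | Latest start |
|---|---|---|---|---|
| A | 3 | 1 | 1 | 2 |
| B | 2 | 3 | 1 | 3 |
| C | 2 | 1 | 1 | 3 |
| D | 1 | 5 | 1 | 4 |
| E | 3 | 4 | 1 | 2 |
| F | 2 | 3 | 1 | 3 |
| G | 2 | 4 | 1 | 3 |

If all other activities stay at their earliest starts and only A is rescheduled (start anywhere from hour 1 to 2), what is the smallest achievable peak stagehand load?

A@1: h1:21  h2:16  h3:5  h4:0 → peak 21
A@2: h1:20  h2:16  h3:5  h4:1 → peak 20
Best is A@2, peak 20.

20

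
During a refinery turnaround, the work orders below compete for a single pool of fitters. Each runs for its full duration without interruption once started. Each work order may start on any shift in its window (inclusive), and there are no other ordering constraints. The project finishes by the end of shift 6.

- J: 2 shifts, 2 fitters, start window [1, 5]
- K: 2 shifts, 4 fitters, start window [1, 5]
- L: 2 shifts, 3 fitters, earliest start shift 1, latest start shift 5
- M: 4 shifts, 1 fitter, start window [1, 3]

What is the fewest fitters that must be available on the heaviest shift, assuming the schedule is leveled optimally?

Early-start (J@1, K@1, L@1, M@1) gives peak 10: s1:10  s2:10  s3:1  s4:1  s5:0  s6:0.
Shift K→5, L→3.
Schedule J@1, K@5, L@3, M@1: s1:3  s2:3  s3:4  s4:4  s5:4  s6:4 — peak 4.
Total fitter-shifts = 22 over 6 shifts ⇒ peak ≥ ⌈22/6⌉ = 4, so 4 is optimal.

4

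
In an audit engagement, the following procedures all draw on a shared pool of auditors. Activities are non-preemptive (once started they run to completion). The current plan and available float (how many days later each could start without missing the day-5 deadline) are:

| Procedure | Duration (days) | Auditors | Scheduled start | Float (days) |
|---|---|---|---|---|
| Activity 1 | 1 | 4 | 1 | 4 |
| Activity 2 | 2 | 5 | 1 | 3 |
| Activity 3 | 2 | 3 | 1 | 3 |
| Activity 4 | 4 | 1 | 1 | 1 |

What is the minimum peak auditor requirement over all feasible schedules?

Early-start (Activity 1@1, Activity 2@1, Activity 3@1, Activity 4@1) gives peak 13: d1:13  d2:9  d3:1  d4:1  d5:0.
Shift Activity 2→2, Activity 3→4.
Schedule Activity 1@1, Activity 2@2, Activity 3@4, Activity 4@1: d1:5  d2:6  d3:6  d4:4  d5:3 — peak 6.

6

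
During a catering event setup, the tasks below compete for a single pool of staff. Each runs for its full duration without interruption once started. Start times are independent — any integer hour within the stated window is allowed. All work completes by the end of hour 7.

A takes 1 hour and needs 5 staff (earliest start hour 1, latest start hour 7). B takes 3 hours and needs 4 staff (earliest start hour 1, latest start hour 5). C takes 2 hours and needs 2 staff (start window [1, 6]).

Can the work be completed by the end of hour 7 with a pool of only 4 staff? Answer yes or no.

no

The minimum achievable peak is 5; 4 < 5, so no feasible schedule stays within the cap.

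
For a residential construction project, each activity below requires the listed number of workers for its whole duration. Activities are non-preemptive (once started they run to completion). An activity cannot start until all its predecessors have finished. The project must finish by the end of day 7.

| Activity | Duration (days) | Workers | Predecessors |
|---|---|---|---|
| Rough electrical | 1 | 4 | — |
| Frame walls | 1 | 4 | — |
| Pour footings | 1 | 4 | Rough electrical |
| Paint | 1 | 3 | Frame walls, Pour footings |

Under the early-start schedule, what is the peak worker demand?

8

Early-start schedule: Rough electrical@1, Frame walls@1, Pour footings@2, Paint@3.
Load per day: day 1: 8, day 2: 4, day 3: 3, day 4: 0, day 5: 0, day 6: 0, day 7: 0.
Peak is 8.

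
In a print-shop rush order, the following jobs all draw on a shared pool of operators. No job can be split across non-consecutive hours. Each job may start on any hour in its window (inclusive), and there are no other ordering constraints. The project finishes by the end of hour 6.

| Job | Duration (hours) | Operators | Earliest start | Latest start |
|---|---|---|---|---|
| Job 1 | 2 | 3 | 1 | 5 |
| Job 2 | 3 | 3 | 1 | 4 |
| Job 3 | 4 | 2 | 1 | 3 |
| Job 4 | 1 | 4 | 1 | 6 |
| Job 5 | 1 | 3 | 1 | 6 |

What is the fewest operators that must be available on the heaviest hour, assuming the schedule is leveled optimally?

Early-start (Job 1@1, Job 2@1, Job 3@1, Job 4@1, Job 5@1) gives peak 15: h1:15  h2:8  h3:5  h4:2  h5:0  h6:0.
Shift Job 3→3, Job 4→4, Job 5→5.
Schedule Job 1@1, Job 2@1, Job 3@3, Job 4@4, Job 5@5: h1:6  h2:6  h3:5  h4:6  h5:5  h6:2 — peak 6.

6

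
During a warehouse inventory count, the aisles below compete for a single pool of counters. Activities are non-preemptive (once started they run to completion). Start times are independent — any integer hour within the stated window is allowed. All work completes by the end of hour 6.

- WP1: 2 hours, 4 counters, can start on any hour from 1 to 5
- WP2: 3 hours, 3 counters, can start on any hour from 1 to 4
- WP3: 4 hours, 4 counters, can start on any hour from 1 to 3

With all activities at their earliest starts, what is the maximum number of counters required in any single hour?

Early-start schedule: WP1@1, WP2@1, WP3@1.
Load per hour: hour 1: 11, hour 2: 11, hour 3: 7, hour 4: 4, hour 5: 0, hour 6: 0.
Peak is 11.

11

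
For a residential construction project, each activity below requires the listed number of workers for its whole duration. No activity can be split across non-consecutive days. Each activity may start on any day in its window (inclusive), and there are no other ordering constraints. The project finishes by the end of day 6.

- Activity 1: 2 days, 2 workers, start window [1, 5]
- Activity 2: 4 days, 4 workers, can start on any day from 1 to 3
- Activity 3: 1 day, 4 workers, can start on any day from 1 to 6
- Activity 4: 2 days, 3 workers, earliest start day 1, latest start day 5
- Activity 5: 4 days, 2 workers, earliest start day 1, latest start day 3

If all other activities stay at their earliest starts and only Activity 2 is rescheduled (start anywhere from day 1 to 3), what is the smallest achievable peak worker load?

11

Activity 2@1: d1:15  d2:11  d3:6  d4:6  d5:0  d6:0 → peak 15
Activity 2@2: d1:11  d2:11  d3:6  d4:6  d5:4  d6:0 → peak 11
Activity 2@3: d1:11  d2:7  d3:6  d4:6  d5:4  d6:4 → peak 11
Best is Activity 2@2, peak 11.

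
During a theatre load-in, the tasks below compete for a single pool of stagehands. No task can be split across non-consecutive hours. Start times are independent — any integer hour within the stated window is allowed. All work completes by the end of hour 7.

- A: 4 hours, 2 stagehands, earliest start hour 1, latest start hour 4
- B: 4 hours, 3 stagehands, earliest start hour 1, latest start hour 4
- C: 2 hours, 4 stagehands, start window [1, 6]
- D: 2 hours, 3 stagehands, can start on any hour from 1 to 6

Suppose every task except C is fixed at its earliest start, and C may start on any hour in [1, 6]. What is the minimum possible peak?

C@1: h1:12  h2:12  h3:5  h4:5  h5:0  h6:0  h7:0 → peak 12
C@2: h1:8  h2:12  h3:9  h4:5  h5:0  h6:0  h7:0 → peak 12
C@3: h1:8  h2:8  h3:9  h4:9  h5:0  h6:0  h7:0 → peak 9
C@4: h1:8  h2:8  h3:5  h4:9  h5:4  h6:0  h7:0 → peak 9
C@5: h1:8  h2:8  h3:5  h4:5  h5:4  h6:4  h7:0 → peak 8
C@6: h1:8  h2:8  h3:5  h4:5  h5:0  h6:4  h7:4 → peak 8
Best is C@5, peak 8.

8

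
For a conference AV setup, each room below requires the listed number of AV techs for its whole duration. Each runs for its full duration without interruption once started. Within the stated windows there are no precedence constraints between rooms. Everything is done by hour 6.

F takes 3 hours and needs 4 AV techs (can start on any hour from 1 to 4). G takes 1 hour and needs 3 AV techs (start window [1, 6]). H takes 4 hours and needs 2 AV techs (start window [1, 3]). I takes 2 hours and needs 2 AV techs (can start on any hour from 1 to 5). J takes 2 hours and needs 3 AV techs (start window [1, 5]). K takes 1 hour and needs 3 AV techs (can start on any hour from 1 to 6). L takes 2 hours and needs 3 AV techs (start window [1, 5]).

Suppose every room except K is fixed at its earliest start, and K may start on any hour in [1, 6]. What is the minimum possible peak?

K@1: h1:20  h2:14  h3:6  h4:2  h5:0  h6:0 → peak 20
K@2: h1:17  h2:17  h3:6  h4:2  h5:0  h6:0 → peak 17
K@3: h1:17  h2:14  h3:9  h4:2  h5:0  h6:0 → peak 17
K@4: h1:17  h2:14  h3:6  h4:5  h5:0  h6:0 → peak 17
K@5: h1:17  h2:14  h3:6  h4:2  h5:3  h6:0 → peak 17
K@6: h1:17  h2:14  h3:6  h4:2  h5:0  h6:3 → peak 17
Best is K@2, peak 17.

17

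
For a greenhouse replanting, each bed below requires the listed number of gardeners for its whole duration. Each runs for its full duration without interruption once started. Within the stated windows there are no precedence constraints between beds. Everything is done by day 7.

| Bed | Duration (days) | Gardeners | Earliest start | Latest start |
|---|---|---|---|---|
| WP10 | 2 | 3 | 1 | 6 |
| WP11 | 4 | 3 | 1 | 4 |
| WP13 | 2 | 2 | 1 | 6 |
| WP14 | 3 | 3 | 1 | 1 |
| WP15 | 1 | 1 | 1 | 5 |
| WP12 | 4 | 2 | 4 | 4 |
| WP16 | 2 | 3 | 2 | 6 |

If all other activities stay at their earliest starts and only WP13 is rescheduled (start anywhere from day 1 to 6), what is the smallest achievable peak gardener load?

12

WP13@1: d1:12  d2:14  d3:9  d4:5  d5:2  d6:2  d7:2 → peak 14
WP13@2: d1:10  d2:14  d3:11  d4:5  d5:2  d6:2  d7:2 → peak 14
WP13@3: d1:10  d2:12  d3:11  d4:7  d5:2  d6:2  d7:2 → peak 12
WP13@4: d1:10  d2:12  d3:9  d4:7  d5:4  d6:2  d7:2 → peak 12
WP13@5: d1:10  d2:12  d3:9  d4:5  d5:4  d6:4  d7:2 → peak 12
WP13@6: d1:10  d2:12  d3:9  d4:5  d5:2  d6:4  d7:4 → peak 12
Best is WP13@3, peak 12.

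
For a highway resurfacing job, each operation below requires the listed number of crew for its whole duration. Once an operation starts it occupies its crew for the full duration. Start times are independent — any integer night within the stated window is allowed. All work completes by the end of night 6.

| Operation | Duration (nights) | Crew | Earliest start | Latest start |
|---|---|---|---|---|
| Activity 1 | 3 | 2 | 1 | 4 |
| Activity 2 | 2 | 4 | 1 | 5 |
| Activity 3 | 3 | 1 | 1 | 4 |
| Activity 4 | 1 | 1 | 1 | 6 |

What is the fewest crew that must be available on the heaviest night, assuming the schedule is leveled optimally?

Early-start (Activity 1@1, Activity 2@1, Activity 3@1, Activity 4@1) gives peak 8: n1:8  n2:7  n3:3  n4:0  n5:0  n6:0.
Shift Activity 2→4.
Schedule Activity 1@1, Activity 2@4, Activity 3@1, Activity 4@1: n1:4  n2:3  n3:3  n4:4  n5:4  n6:0 — peak 4.

4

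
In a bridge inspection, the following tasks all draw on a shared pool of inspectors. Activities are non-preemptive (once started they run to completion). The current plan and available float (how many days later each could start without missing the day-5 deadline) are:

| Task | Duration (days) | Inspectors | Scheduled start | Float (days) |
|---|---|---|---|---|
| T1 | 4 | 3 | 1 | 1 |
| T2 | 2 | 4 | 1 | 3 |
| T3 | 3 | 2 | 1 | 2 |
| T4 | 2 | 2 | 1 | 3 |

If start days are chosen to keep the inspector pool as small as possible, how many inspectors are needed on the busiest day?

Early-start (T1@1, T2@1, T3@1, T4@1) gives peak 11: d1:11  d2:11  d3:5  d4:3  d5:0.
Shift T3→3, T4→3.
Schedule T1@1, T2@1, T3@3, T4@3: d1:7  d2:7  d3:7  d4:7  d5:2 — peak 7.

7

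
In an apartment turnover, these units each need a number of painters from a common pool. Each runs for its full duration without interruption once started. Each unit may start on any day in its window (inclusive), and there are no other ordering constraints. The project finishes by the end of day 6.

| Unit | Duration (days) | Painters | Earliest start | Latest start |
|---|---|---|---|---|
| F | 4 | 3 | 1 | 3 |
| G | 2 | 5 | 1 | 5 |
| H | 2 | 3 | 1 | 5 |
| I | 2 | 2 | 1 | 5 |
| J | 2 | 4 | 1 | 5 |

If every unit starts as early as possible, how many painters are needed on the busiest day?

17

Early-start schedule: F@1, G@1, H@1, I@1, J@1.
Load per day: day 1: 17, day 2: 17, day 3: 3, day 4: 3, day 5: 0, day 6: 0.
Peak is 17.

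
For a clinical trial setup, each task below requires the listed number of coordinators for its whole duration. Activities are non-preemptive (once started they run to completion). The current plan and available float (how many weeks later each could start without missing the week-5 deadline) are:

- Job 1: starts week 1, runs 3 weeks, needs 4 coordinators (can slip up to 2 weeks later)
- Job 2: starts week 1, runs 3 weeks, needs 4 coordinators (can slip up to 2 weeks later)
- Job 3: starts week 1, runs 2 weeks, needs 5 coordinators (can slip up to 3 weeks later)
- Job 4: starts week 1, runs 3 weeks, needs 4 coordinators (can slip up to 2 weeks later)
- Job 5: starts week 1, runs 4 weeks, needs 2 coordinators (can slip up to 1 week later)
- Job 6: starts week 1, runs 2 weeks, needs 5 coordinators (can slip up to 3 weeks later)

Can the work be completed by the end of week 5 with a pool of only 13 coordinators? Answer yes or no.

no

The minimum achievable peak is 14; 13 < 14, so no feasible schedule stays within the cap.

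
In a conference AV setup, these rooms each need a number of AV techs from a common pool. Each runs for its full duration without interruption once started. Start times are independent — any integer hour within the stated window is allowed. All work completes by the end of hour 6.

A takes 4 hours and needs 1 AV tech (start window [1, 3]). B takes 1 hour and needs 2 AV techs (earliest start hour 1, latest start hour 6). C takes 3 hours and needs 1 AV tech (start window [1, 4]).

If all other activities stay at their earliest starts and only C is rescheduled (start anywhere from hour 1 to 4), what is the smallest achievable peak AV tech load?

C@1: h1:4  h2:2  h3:2  h4:1  h5:0  h6:0 → peak 4
C@2: h1:3  h2:2  h3:2  h4:2  h5:0  h6:0 → peak 3
C@3: h1:3  h2:1  h3:2  h4:2  h5:1  h6:0 → peak 3
C@4: h1:3  h2:1  h3:1  h4:2  h5:1  h6:1 → peak 3
Best is C@2, peak 3.

3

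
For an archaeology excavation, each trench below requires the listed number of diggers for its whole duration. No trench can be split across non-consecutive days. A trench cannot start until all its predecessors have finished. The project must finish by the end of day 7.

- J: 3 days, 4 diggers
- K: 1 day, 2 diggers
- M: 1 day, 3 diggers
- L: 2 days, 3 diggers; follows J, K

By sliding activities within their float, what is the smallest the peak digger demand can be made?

Early-start (J@1, K@1, M@1, L@4) gives peak 9: d1:9  d2:4  d3:4  d4:3  d5:3  d6:0  d7:0.
Shift K→4, M→5, L→6.
Schedule J@1, K@4, M@5, L@6: d1:4  d2:4  d3:4  d4:2  d5:3  d6:3  d7:3 — peak 4.
Total digger-days = 23 over 7 days ⇒ peak ≥ ⌈23/7⌉ = 4, so 4 is optimal.

4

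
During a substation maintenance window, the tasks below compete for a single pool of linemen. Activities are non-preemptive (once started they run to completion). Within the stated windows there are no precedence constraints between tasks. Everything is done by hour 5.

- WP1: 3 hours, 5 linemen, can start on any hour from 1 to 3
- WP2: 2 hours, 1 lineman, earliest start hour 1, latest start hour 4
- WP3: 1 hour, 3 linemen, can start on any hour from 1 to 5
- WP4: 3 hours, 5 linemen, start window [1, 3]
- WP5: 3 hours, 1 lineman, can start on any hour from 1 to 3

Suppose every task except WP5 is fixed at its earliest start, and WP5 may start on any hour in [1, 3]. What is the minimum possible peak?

WP5@1: h1:15  h2:12  h3:11  h4:0  h5:0 → peak 15
WP5@2: h1:14  h2:12  h3:11  h4:1  h5:0 → peak 14
WP5@3: h1:14  h2:11  h3:11  h4:1  h5:1 → peak 14
Best is WP5@2, peak 14.

14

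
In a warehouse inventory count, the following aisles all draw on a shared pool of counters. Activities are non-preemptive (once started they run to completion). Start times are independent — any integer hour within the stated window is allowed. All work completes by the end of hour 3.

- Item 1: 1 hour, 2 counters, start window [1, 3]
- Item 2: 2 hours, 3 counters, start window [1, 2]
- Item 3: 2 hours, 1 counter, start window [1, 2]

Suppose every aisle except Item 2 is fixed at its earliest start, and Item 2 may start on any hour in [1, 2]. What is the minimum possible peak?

Item 2@1: h1:6  h2:4  h3:0 → peak 6
Item 2@2: h1:3  h2:4  h3:3 → peak 4
Best is Item 2@2, peak 4.

4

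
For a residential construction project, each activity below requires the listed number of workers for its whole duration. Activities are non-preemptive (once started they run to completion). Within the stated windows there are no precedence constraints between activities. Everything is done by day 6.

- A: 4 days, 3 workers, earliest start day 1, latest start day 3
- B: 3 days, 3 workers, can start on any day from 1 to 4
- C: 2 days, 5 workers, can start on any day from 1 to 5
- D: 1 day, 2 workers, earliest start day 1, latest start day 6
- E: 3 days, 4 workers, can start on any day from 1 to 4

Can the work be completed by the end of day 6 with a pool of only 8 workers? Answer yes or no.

yes

Schedule A@1, B@4, C@5, D@4, E@1: d1:7  d2:7  d3:7  d4:8  d5:8  d6:8 — peak 8 ≤ 8.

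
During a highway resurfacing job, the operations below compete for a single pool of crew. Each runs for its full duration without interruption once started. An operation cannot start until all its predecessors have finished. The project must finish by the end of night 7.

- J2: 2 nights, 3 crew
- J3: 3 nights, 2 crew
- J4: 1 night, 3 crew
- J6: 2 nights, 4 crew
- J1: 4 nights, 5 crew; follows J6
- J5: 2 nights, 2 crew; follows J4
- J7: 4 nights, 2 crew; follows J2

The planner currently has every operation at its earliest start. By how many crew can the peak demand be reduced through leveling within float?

Early-start peak: n1:12  n2:11  n3:11  n4:7  n5:7  n6:7  n7:0 ⇒ 12.
Leveled (J2@1, J3@1, J4@1, J6@2, J1@4, J5@3, J7@4): n1:8  n2:9  n3:8  n4:9  n5:7  n6:7  n7:7 ⇒ 9.
Reduction 12 − 9 = 3.

3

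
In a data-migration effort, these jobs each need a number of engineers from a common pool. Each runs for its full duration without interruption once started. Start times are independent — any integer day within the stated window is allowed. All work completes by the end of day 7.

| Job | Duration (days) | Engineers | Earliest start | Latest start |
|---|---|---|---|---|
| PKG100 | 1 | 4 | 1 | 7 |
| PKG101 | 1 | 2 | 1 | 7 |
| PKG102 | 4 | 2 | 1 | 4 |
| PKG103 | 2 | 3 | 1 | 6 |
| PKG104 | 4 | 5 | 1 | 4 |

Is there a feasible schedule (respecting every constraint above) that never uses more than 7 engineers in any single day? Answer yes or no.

yes

Schedule PKG100@1, PKG101@1, PKG102@2, PKG103@2, PKG104@4: d1:6  d2:5  d3:5  d4:7  d5:7  d6:5  d7:5 — peak 7 ≤ 7.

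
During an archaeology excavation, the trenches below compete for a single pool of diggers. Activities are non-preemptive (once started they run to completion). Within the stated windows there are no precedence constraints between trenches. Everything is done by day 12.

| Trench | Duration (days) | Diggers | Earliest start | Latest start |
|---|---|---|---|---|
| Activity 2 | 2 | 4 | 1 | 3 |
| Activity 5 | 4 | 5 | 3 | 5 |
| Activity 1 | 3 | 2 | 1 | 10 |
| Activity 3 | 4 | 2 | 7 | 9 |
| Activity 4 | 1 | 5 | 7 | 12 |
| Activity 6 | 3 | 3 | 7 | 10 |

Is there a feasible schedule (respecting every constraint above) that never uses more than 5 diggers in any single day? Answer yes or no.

The minimum achievable peak is 6; 5 < 6, so no feasible schedule stays within the cap.

no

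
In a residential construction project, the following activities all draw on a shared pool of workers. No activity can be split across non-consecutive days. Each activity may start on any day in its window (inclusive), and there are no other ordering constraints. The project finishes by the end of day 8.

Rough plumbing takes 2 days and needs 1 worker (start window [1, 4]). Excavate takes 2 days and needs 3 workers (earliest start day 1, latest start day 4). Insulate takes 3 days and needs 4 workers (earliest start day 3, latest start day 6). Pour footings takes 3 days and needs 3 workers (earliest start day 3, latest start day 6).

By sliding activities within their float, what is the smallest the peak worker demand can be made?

4

Early-start (Rough plumbing@1, Excavate@1, Insulate@3, Pour footings@3) gives peak 7: d1:4  d2:4  d3:7  d4:7  d5:7  d6:0  d7:0  d8:0.
Shift Pour footings→6.
Schedule Rough plumbing@1, Excavate@1, Insulate@3, Pour footings@6: d1:4  d2:4  d3:4  d4:4  d5:4  d6:3  d7:3  d8:3 — peak 4.
Total worker-days = 29 over 8 days ⇒ peak ≥ ⌈29/8⌉ = 4, so 4 is optimal.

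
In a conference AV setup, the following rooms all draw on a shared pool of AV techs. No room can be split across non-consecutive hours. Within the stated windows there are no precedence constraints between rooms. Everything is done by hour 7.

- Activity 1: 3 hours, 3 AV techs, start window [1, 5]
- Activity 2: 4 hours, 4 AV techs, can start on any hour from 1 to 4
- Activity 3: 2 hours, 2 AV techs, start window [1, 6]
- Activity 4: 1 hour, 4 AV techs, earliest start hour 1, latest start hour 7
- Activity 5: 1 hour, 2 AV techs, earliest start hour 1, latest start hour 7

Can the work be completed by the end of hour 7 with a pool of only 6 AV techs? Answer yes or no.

The minimum achievable peak is 7; 6 < 7, so no feasible schedule stays within the cap.

no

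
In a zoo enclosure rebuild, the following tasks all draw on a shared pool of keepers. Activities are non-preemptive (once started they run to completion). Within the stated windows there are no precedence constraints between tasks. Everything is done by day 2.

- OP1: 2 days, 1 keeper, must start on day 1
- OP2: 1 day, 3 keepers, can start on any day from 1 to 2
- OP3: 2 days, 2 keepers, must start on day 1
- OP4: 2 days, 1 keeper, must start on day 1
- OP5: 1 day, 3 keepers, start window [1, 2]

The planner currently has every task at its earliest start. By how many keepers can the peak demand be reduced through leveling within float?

3

Early-start peak: d1:10  d2:4 ⇒ 10.
Leveled (OP1@1, OP2@1, OP3@1, OP4@1, OP5@2): d1:7  d2:7 ⇒ 7.
Reduction 10 − 7 = 3.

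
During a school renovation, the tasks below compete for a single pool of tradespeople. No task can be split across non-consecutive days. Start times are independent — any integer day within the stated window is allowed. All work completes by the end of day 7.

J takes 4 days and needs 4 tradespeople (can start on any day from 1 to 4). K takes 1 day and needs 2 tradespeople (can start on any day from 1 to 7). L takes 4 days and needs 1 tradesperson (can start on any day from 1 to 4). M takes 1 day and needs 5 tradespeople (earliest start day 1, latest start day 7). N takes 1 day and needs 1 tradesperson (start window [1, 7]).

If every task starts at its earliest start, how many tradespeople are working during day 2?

At early start, day 2 has: J, L.
Demand: 4 + 1 = 5.

5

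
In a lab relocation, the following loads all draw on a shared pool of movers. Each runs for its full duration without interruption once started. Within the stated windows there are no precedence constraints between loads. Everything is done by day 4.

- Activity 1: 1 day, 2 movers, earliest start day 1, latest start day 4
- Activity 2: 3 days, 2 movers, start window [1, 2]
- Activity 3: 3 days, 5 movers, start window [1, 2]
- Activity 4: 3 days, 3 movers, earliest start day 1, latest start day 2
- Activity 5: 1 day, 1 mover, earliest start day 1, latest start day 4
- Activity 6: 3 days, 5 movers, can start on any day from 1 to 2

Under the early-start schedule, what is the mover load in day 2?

15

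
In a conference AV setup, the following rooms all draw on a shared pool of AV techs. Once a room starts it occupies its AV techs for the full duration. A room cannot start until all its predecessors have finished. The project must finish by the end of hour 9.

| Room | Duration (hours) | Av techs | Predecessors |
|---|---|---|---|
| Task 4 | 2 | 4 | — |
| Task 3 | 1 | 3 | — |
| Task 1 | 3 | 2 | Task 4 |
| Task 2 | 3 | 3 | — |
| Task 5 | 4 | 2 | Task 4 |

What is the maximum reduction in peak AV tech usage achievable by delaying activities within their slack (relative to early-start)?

Early-start peak: h1:10  h2:7  h3:7  h4:4  h5:4  h6:2  h7:0  h8:0  h9:0 ⇒ 10.
Leveled (Task 4@1, Task 3@3, Task 1@3, Task 2@4, Task 5@6): h1:4  h2:4  h3:5  h4:5  h5:5  h6:5  h7:2  h8:2  h9:2 ⇒ 5.
Reduction 10 − 5 = 5.

5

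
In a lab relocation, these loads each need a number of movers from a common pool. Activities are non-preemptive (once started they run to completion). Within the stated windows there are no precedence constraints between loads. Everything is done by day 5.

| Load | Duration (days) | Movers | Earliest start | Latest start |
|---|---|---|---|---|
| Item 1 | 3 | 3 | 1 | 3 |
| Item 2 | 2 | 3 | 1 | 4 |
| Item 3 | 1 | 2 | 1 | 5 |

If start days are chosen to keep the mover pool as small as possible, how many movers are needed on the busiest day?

5

Early-start (Item 1@1, Item 2@1, Item 3@1) gives peak 8: d1:8  d2:6  d3:3  d4:0  d5:0.
Shift Item 2→4.
Schedule Item 1@1, Item 2@4, Item 3@1: d1:5  d2:3  d3:3  d4:3  d5:3 — peak 5.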